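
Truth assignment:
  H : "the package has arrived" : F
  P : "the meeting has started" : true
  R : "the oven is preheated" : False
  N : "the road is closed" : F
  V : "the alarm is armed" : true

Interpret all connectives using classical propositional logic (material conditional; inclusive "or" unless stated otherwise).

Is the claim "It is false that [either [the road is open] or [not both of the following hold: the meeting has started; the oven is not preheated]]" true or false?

False

Values: N=False, P=True, R=False.
Formalization: not (not N or (P nand not R))

not N = not False = True
not R = not False = True
P nand not R = True nand True = False
not N or (P nand not R) = True or False = True
not (not N or (P nand not R)) = not True = False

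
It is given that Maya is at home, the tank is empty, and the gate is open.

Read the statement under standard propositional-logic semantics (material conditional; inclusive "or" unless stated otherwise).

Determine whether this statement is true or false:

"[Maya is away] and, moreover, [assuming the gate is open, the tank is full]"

The statement is false.

Let U = "Maya is at home" (T), W = "the gate is open" (T), V = "the tank is full" (F).
This is ~U & (W -> V).

~U = ~T = F
W -> V = T -> F = F
~U & (W -> V) = F & F = F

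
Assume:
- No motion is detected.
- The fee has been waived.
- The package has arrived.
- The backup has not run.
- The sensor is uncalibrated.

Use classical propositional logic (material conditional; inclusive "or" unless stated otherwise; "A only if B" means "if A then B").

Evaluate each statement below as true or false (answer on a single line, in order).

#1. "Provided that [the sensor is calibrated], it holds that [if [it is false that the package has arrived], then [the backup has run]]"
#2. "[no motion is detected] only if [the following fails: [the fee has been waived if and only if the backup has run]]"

#1 True, #2 True

Let U = "the sensor is calibrated" (F), R = "the package has arrived" (T), S = "the backup has run" (F), P = "motion is detected" (F), Q = "the fee has been waived" (T).

#1: In symbols: U → (¬R → S)

¬R = ¬T = F
¬R → S = F → F = T
U → (¬R → S) = F → T = T
So #1 is true.

#2: In symbols: ¬P → ¬(Q ↔ S)

¬P = ¬F = T
Q ↔ S = T ↔ F = F
¬(Q ↔ S) = ¬F = T
¬P → ¬(Q ↔ S) = T → T = T
Thus #2 is true.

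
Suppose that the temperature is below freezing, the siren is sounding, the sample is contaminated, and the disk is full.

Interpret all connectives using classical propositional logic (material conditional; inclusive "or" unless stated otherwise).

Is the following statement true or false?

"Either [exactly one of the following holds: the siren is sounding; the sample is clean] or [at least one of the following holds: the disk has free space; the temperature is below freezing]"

Let R = "the siren is sounding" (T), P = "the sample is contaminated" (T), G = "the disk is full" (T), U = "the temperature is below freezing" (T).
In symbols: (R ⊕ ¬P) ∨ (¬G ∨ U)

¬P = ¬T = F
R ⊕ ¬P = T ⊕ F = T
¬G = ¬T = F
¬G ∨ U = F ∨ T = T
(R ⊕ ¬P) ∨ (¬G ∨ U) = T ∨ T = T

True.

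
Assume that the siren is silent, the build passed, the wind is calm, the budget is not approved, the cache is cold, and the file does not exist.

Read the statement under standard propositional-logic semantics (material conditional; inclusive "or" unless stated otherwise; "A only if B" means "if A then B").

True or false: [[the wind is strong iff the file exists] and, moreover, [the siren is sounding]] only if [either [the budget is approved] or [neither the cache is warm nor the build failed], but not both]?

Let L = "the wind is strong" (False), H = "the file exists" (False), V = "the siren is sounding" (False), R = "the budget is approved" (False), P = "the cache is warm" (False), Q = "the build passed" (True).
In symbols: ((L iff H) and V) -> (R xor (P nor not Q))

L iff H = False iff False = True
(L iff H) and V = True and False = False
not Q = not True = False
P nor not Q = False nor False = True
R xor (P nor not Q) = False xor True = True
((L iff H) and V) -> (R xor (P nor not Q)) = False -> True = True

True.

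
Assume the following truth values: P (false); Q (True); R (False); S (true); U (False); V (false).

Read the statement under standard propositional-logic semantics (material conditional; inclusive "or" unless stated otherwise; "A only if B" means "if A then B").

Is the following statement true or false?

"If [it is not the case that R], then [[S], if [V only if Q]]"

True.

Values: R=False, V=False, Q=True, S=True.
Formalization: not R -> ((V -> Q) -> S)

not R = not False = True
V -> Q = False -> True = True
(V -> Q) -> S = True -> True = True
not R -> ((V -> Q) -> S) = True -> True = True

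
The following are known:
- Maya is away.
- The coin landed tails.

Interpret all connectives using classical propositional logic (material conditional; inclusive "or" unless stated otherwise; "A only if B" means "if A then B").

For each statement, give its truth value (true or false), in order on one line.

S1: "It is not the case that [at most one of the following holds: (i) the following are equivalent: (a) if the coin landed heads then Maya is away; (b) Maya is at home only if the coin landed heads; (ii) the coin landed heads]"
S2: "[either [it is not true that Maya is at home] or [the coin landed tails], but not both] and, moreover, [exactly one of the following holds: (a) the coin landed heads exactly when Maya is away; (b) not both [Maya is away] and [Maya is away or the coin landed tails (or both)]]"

Let Q = "the coin landed heads" (F), P = "Maya is at home" (F).

S1: Formalization: ~(((Q -> ~P) <-> (P -> Q)) nand Q)

~P = ~F = T
Q -> ~P = F -> T = T
P -> Q = F -> F = T
(Q -> ~P) <-> (P -> Q) = T <-> T = T
((Q -> ~P) <-> (P -> Q)) nand Q = T nand F = T
~(((Q -> ~P) <-> (P -> Q)) nand Q) = ~T = F
So S1 is false.

S2: Parsed as (~P xor ~Q) & ((Q <-> ~P) xor (~P nand (~P | ~Q)))

~P = ~F = T
~Q = ~F = T
~P xor ~Q = T xor T = F
~P = ~F = T
Q <-> ~P = F <-> T = F
~P = ~F = T
~P = ~F = T
~Q = ~F = T
~P | ~Q = T | T = T
~P nand (~P | ~Q) = T nand T = F
(Q <-> ~P) xor (~P nand (~P | ~Q)) = F xor F = F
(~P xor ~Q) & ((Q <-> ~P) xor (~P nand (~P | ~Q))) = F & F = F
So S2 is false.

S1 false, S2 false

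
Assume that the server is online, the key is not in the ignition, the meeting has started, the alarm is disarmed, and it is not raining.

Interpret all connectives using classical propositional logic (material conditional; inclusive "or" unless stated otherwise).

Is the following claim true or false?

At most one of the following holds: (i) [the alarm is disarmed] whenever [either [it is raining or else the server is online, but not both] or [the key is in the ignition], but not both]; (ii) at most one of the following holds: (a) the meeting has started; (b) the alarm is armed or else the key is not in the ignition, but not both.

The statement is true.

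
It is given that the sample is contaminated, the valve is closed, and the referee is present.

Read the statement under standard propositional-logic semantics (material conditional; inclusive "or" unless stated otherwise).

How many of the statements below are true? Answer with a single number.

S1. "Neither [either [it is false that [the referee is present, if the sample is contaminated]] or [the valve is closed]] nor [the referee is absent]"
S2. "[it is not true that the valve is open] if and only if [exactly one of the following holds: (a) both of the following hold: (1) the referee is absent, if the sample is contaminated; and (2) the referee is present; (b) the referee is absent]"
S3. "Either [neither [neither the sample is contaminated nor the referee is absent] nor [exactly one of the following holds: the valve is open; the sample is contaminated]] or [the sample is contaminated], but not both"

1

Let P = "the sample is contaminated" (T), R = "the referee is present" (T), Q = "the valve is open" (F).

S1: In symbols: (¬(P → R) ∨ ¬Q) ↓ ¬R

P → R = T → T = T
¬(P → R) = ¬T = F
¬Q = ¬F = T
¬(P → R) ∨ ¬Q = F ∨ T = T
¬R = ¬T = F
(¬(P → R) ∨ ¬Q) ↓ ¬R = T ↓ F = F
Hence S1 is false.

S2: Parsed as ¬Q ↔ (((P → ¬R) ∧ R) ⊕ ¬R)

¬Q = ¬F = T
¬R = ¬T = F
P → ¬R = T → F = F
(P → ¬R) ∧ R = F ∧ T = F
¬R = ¬T = F
((P → ¬R) ∧ R) ⊕ ¬R = F ⊕ F = F
¬Q ↔ (((P → ¬R) ∧ R) ⊕ ¬R) = T ↔ F = F
Thus S2 is false.

S3: This is ((P ↓ ¬R) ↓ (Q ⊕ P)) ⊕ P.

¬R = ¬T = F
P ↓ ¬R = T ↓ F = F
Q ⊕ P = F ⊕ T = T
(P ↓ ¬R) ↓ (Q ⊕ P) = F ↓ T = F
((P ↓ ¬R) ↓ (Q ⊕ P)) ⊕ P = F ⊕ T = T
So S3 is true.

True statements: 1.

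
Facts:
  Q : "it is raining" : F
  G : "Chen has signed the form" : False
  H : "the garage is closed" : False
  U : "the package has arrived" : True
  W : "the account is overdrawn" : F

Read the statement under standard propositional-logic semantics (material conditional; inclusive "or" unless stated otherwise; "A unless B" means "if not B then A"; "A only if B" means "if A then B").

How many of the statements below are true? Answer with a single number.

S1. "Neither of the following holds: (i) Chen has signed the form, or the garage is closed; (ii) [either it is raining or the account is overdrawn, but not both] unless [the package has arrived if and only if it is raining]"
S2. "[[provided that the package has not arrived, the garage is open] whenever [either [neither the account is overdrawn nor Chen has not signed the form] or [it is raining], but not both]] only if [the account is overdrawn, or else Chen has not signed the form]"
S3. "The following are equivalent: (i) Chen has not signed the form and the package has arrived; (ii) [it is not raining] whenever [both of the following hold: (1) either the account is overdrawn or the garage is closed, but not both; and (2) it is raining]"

3

S1: In symbols: (G or H) nor ((Q xor W) or (U iff Q))

G or H = False or False = False
Q xor W = False xor False = False
U iff Q = True iff False = False
(Q xor W) or (U iff Q) = False or False = False
(G or H) nor ((Q xor W) or (U iff Q)) = False nor False = True
Thus S1 is true.

S2: In symbols: (((W nor not G) xor Q) -> (not U -> not H)) -> (W or not G)

not G = not False = True
W nor not G = False nor True = False
(W nor not G) xor Q = False xor False = False
not U = not True = False
not H = not False = True
not U -> not H = False -> True = True
((W nor not G) xor Q) -> (not U -> not H) = False -> True = True
not G = not False = True
W or not G = False or True = True
(((W nor not G) xor Q) -> (not U -> not H)) -> (W or not G) = True -> True = True
Hence S2 is true.

S3: Formalization: (not G and U) iff (((W xor H) and Q) -> not Q)

not G = not False = True
not G and U = True and True = True
W xor H = False xor False = False
(W xor H) and Q = False and False = False
not Q = not False = True
((W xor H) and Q) -> not Q = False -> True = True
(not G and U) iff (((W xor H) and Q) -> not Q) = True iff True = True
So S3 is true.

3 of the 3 statements are true (S1, S2, S3).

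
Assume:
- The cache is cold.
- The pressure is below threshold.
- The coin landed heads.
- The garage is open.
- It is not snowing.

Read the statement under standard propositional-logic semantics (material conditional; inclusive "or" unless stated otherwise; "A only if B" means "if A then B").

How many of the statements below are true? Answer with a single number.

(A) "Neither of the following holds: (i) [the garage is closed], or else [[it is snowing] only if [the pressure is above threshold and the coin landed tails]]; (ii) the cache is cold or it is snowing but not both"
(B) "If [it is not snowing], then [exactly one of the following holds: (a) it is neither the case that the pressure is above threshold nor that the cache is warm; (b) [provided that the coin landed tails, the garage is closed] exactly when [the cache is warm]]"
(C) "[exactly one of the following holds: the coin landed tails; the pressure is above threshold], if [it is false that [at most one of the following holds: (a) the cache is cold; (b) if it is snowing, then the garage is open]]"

1

Let R = "the garage is closed" (False), N = "it is snowing" (False), M = "the pressure is above threshold" (False), D = "the coin landed heads" (True), U = "the cache is warm" (False).

(A): Parsed as (R or (N -> (M and not D))) nor (not U xor N)

not D = not True = False
M and not D = False and False = False
N -> (M and not D) = False -> False = True
R or (N -> (M and not D)) = False or True = True
not U = not False = True
not U xor N = True xor False = True
(R or (N -> (M and not D))) nor (not U xor N) = True nor True = False
Thus (A) is false.

(B): This is not N -> ((M nor U) xor ((not D -> R) iff U)).

not N = not False = True
M nor U = False nor False = True
not D = not True = False
not D -> R = False -> False = True
(not D -> R) iff U = True iff False = False
(M nor U) xor ((not D -> R) iff U) = True xor False = True
not N -> ((M nor U) xor ((not D -> R) iff U)) = True -> True = True
Hence (B) is true.

(C): Formalization: not (not U nand (N -> not R)) -> (not D xor M)

not U = not False = True
not R = not False = True
N -> not R = False -> True = True
not U nand (N -> not R) = True nand True = False
not (not U nand (N -> not R)) = not False = True
not D = not True = False
not D xor M = False xor False = False
not (not U nand (N -> not R)) -> (not D xor M) = True -> False = False
So (C) is false.

1 of the 3 statements is true ((B)).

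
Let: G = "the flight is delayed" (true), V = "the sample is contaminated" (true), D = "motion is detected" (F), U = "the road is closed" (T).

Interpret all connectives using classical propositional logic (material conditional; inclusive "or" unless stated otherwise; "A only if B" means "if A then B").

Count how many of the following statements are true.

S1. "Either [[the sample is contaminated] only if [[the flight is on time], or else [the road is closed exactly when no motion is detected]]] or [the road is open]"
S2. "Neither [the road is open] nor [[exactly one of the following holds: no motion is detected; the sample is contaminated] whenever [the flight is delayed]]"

S1: Formalization: (V -> (not G or (U iff not D))) or not U

not G = not True = False
not D = not False = True
U iff not D = True iff True = True
not G or (U iff not D) = False or True = True
V -> (not G or (U iff not D)) = True -> True = True
not U = not True = False
(V -> (not G or (U iff not D))) or not U = True or False = True
Hence S1 is true.

S2: Formalization: not U nor (G -> (not D xor V))

not U = not True = False
not D = not False = True
not D xor V = True xor True = False
G -> (not D xor V) = True -> False = False
not U nor (G -> (not D xor V)) = False nor False = True
Hence S2 is true.

True statements: 2.

2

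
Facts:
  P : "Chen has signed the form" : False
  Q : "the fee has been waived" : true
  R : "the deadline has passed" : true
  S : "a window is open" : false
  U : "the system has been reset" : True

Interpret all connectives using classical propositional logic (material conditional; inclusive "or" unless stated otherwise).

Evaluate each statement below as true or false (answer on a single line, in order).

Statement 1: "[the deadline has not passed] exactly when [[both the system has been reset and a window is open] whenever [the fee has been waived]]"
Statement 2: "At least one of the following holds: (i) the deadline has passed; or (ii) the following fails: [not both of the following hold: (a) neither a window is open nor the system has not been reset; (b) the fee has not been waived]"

Statement 1 T; Statement 2 T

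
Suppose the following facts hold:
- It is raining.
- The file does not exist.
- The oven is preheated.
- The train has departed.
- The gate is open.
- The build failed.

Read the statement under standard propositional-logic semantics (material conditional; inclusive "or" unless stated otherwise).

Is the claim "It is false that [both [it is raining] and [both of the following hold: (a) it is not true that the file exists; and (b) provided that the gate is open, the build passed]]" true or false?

true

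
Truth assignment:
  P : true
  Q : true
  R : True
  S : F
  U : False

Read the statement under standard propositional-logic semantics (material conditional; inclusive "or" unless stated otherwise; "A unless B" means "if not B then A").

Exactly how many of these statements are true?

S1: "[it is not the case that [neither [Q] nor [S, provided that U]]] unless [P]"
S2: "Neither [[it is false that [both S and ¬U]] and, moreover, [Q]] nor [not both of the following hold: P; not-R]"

1

S1: Parsed as ¬(Q ↓ (U → S)) ∨ P

U → S = F → F = T
Q ↓ (U → S) = T ↓ T = F
¬(Q ↓ (U → S)) = ¬F = T
¬(Q ↓ (U → S)) ∨ P = T ∨ T = T
Thus S1 is true.

S2: This is (¬(S ∧ ¬U) ∧ Q) ↓ (P ↑ ¬R).

¬U = ¬F = T
S ∧ ¬U = F ∧ T = F
¬(S ∧ ¬U) = ¬F = T
¬(S ∧ ¬U) ∧ Q = T ∧ T = T
¬R = ¬T = F
P ↑ ¬R = T ↑ F = T
(¬(S ∧ ¬U) ∧ Q) ↓ (P ↑ ¬R) = T ↓ T = F
Hence S2 is false.

Count: 1.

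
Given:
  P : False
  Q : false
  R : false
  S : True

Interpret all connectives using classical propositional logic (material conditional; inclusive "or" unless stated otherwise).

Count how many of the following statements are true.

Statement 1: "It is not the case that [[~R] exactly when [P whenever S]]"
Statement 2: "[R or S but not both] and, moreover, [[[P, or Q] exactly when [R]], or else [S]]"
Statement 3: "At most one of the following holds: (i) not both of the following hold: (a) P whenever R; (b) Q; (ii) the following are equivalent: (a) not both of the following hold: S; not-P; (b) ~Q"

3

Statement 1: Parsed as ~(~R <-> (S -> P))

~R = ~F = T
S -> P = T -> F = F
~R <-> (S -> P) = T <-> F = F
~(~R <-> (S -> P)) = ~F = T
So Statement 1 is true.

Statement 2: Parsed as (R xor S) & (((P | Q) <-> R) | S)

R xor S = F xor T = T
P | Q = F | F = F
(P | Q) <-> R = F <-> F = T
((P | Q) <-> R) | S = T | T = T
(R xor S) & (((P | Q) <-> R) | S) = T & T = T
Thus Statement 2 is true.

Statement 3: Parsed as ((R -> P) nand Q) nand ((S nand ~P) <-> ~Q)

R -> P = F -> F = T
(R -> P) nand Q = T nand F = T
~P = ~F = T
S nand ~P = T nand T = F
~Q = ~F = T
(S nand ~P) <-> ~Q = F <-> T = F
((R -> P) nand Q) nand ((S nand ~P) <-> ~Q) = T nand F = T
Hence Statement 3 is true.

Count: 3.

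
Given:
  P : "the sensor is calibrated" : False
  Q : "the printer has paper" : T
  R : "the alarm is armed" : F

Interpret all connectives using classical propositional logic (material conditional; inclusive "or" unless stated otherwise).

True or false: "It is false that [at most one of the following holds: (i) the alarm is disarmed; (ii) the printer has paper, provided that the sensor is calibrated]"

True

Values: R=F, P=F, Q=T.
Formalization: ¬(¬R ↑ (P → Q))

¬R = ¬F = T
P → Q = F → T = T
¬R ↑ (P → Q) = T ↑ T = F
¬(¬R ↑ (P → Q)) = ¬F = T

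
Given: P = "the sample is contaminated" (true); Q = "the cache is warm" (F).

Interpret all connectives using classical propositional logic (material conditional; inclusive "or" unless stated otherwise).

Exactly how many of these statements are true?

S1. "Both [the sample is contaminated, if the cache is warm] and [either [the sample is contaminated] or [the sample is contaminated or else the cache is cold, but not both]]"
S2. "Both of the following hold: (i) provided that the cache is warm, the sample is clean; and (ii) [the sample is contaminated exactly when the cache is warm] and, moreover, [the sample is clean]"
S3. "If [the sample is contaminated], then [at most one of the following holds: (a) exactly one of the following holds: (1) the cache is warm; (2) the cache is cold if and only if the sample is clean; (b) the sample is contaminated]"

S1: This is (Q -> P) and (P or (P xor not Q)).

Q -> P = False -> True = True
not Q = not False = True
P xor not Q = True xor True = False
P or (P xor not Q) = True or False = True
(Q -> P) and (P or (P xor not Q)) = True and True = True
So S1 is true.

S2: Formalization: (Q -> not P) and ((P iff Q) and not P)

not P = not True = False
Q -> not P = False -> False = True
P iff Q = True iff False = False
not P = not True = False
(P iff Q) and not P = False and False = False
(Q -> not P) and ((P iff Q) and not P) = True and False = False
Thus S2 is false.

S3: In symbols: P -> ((Q xor (not Q iff not P)) nand P)

not Q = not False = True
not P = not True = False
not Q iff not P = True iff False = False
Q xor (not Q iff not P) = False xor False = False
(Q xor (not Q iff not P)) nand P = False nand True = True
P -> ((Q xor (not Q iff not P)) nand P) = True -> True = True
Thus S3 is true.

2 of the 3 statements are true.

2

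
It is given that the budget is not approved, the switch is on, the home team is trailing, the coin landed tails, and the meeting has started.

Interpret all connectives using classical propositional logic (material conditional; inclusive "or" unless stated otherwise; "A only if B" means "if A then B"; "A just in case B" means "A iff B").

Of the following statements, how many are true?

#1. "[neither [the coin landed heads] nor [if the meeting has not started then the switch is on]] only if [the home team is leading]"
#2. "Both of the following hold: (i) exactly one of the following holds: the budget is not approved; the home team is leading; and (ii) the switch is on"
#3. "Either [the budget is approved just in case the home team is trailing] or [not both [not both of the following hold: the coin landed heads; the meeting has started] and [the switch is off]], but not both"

3

Let L = "the coin landed heads" (F), R = "the meeting has started" (T), M = "the switch is on" (T), H = "the home team is leading" (F), S = "the budget is approved" (F).

#1: This is (L nor (~R -> M)) -> H.

~R = ~T = F
~R -> M = F -> T = T
L nor (~R -> M) = F nor T = F
(L nor (~R -> M)) -> H = F -> F = T
So #1 is true.

#2: Parsed as (~S xor H) & M

~S = ~F = T
~S xor H = T xor F = T
(~S xor H) & M = T & T = T
Thus #2 is true.

#3: Parsed as (S <-> ~H) xor ((L nand R) nand ~M)

~H = ~F = T
S <-> ~H = F <-> T = F
L nand R = F nand T = T
~M = ~T = F
(L nand R) nand ~M = T nand F = T
(S <-> ~H) xor ((L nand R) nand ~M) = F xor T = T
So #3 is true.

True statements: 3.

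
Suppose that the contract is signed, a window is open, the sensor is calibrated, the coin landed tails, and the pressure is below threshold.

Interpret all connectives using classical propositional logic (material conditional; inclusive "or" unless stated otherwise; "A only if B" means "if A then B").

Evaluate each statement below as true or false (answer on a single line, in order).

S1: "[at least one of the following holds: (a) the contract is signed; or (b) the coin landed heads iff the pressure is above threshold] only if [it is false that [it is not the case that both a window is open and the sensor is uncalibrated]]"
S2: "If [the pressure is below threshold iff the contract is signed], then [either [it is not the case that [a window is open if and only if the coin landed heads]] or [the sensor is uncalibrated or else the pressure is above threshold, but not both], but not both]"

Let M = "the contract is signed" (True), G = "the coin landed heads" (False), Q = "the pressure is above threshold" (False), D = "a window is open" (True), W = "the sensor is calibrated" (True).

S1: In symbols: (M or (G iff Q)) -> not (D nand not W)

G iff Q = False iff False = True
M or (G iff Q) = True or True = True
not W = not True = False
D nand not W = True nand False = True
not (D nand not W) = not True = False
(M or (G iff Q)) -> not (D nand not W) = True -> False = False
Hence S1 is false.

S2: This is (not Q iff M) -> (not (D iff G) xor (not W xor Q)).

not Q = not False = True
not Q iff M = True iff True = True
D iff G = True iff False = False
not (D iff G) = not False = True
not W = not True = False
not W xor Q = False xor False = False
not (D iff G) xor (not W xor Q) = True xor False = True
(not Q iff M) -> (not (D iff G) xor (not W xor Q)) = True -> True = True
So S2 is true.

S1 False, S2 True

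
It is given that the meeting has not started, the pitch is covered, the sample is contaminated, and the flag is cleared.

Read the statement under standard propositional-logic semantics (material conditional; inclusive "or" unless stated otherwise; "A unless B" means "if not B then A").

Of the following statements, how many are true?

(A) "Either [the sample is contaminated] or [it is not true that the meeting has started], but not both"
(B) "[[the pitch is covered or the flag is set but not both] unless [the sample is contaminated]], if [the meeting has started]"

Let R = "the sample is contaminated" (T), P = "the meeting has started" (F), Q = "the pitch is covered" (T), S = "the flag is set" (F).

(A): Formalization: R xor ~P

~P = ~F = T
R xor ~P = T xor T = F
Thus (A) is false.

(B): Formalization: P -> ((Q xor S) | R)

Q xor S = T xor F = T
(Q xor S) | R = T | T = T
P -> ((Q xor S) | R) = F -> T = T
Thus (B) is true.

1 of the 2 statements is true ((B)).

1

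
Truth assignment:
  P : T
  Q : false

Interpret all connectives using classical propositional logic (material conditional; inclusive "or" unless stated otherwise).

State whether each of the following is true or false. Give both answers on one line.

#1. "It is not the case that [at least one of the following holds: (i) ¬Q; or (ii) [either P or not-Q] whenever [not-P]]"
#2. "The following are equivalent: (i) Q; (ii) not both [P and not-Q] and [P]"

#1 F, #2 T

#1: Parsed as not (not Q or (not P -> (P or not Q)))

not Q = not False = True
not P = not True = False
not Q = not False = True
P or not Q = True or True = True
not P -> (P or not Q) = False -> True = True
not Q or (not P -> (P or not Q)) = True or True = True
not (not Q or (not P -> (P or not Q))) = not True = False
Hence #1 is false.

#2: In symbols: Q iff ((P and not Q) nand P)

not Q = not False = True
P and not Q = True and True = True
(P and not Q) nand P = True nand True = False
Q iff ((P and not Q) nand P) = False iff False = True
So #2 is true.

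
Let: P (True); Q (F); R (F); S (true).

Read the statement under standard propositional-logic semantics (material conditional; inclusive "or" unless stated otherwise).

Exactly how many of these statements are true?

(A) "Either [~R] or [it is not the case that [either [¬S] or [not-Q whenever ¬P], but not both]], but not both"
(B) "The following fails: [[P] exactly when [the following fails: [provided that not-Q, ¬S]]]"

1

(A): Formalization: ~R xor ~(~S xor (~P -> ~Q))

~R = ~F = T
~S = ~T = F
~P = ~T = F
~Q = ~F = T
~P -> ~Q = F -> T = T
~S xor (~P -> ~Q) = F xor T = T
~(~S xor (~P -> ~Q)) = ~T = F
~R xor ~(~S xor (~P -> ~Q)) = T xor F = T
Thus (A) is true.

(B): This is ~(P <-> ~(~Q -> ~S)).

~Q = ~F = T
~S = ~T = F
~Q -> ~S = T -> F = F
~(~Q -> ~S) = ~F = T
P <-> ~(~Q -> ~S) = T <-> T = T
~(P <-> ~(~Q -> ~S)) = ~T = F
So (B) is false.

Count: 1.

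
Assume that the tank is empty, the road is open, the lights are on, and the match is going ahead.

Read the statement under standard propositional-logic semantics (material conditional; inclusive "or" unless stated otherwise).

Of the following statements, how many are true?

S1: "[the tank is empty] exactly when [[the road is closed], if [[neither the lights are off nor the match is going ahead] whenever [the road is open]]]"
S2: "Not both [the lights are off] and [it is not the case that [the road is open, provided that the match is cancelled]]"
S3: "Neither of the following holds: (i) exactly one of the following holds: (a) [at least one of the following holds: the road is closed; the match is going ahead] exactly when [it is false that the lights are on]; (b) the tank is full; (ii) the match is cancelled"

Let G = "the tank is full" (F), V = "the road is closed" (F), S = "the lights are on" (T), N = "the match is cancelled" (F).

S1: This is ¬G ↔ ((¬V → (¬S ↓ ¬N)) → V).

¬G = ¬F = T
¬V = ¬F = T
¬S = ¬T = F
¬N = ¬F = T
¬S ↓ ¬N = F ↓ T = F
¬V → (¬S ↓ ¬N) = T → F = F
(¬V → (¬S ↓ ¬N)) → V = F → F = T
¬G ↔ ((¬V → (¬S ↓ ¬N)) → V) = T ↔ T = T
So S1 is true.

S2: Formalization: ¬S ↑ ¬(N → ¬V)

¬S = ¬T = F
¬V = ¬F = T
N → ¬V = F → T = T
¬(N → ¬V) = ¬T = F
¬S ↑ ¬(N → ¬V) = F ↑ F = T
Hence S2 is true.

S3: In symbols: (((V ∨ ¬N) ↔ ¬S) ⊕ G) ↓ N

¬N = ¬F = T
V ∨ ¬N = F ∨ T = T
¬S = ¬T = F
(V ∨ ¬N) ↔ ¬S = T ↔ F = F
((V ∨ ¬N) ↔ ¬S) ⊕ G = F ⊕ F = F
(((V ∨ ¬N) ↔ ¬S) ⊕ G) ↓ N = F ↓ F = T
Thus S3 is true.

True statements: 3.

3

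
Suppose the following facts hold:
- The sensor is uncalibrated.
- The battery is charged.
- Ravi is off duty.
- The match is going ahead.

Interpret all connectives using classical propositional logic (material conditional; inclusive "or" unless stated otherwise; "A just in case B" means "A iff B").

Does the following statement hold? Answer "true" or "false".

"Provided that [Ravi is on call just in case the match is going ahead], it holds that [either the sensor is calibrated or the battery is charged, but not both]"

Let S = "Ravi is on call" (F), H = "the match is cancelled" (F), L = "the sensor is calibrated" (F), W = "the battery is charged" (T).
This is (S <-> ~H) -> (L xor W).

~H = ~F = T
S <-> ~H = F <-> T = F
L xor W = F xor T = T
(S <-> ~H) -> (L xor W) = F -> T = T

True.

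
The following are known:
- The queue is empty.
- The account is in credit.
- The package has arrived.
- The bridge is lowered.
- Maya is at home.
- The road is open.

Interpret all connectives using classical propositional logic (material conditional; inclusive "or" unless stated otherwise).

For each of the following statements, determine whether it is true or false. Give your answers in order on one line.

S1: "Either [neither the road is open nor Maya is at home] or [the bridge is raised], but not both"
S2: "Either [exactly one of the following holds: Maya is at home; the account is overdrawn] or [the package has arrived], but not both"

S1 false / S2 false

Let V = "the road is closed" (F), U = "Maya is at home" (T), S = "the bridge is raised" (F), Q = "the account is overdrawn" (F), R = "the package has arrived" (T).

S1: In symbols: (~V nor U) xor S

~V = ~F = T
~V nor U = T nor T = F
(~V nor U) xor S = F xor F = F
Hence S1 is false.

S2: In symbols: (U xor Q) xor R

U xor Q = T xor F = T
(U xor Q) xor R = T xor T = F
Hence S2 is false.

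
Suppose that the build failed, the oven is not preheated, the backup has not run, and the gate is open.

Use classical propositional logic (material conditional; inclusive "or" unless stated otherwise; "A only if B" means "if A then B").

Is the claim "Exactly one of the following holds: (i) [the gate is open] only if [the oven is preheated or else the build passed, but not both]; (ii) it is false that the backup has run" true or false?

True.

Let S = "the gate is open" (T), Q = "the oven is preheated" (F), P = "the build passed" (F), R = "the backup has run" (F).
In symbols: (S -> (Q xor P)) xor ~R

Q xor P = F xor F = F
S -> (Q xor P) = T -> F = F
~R = ~F = T
(S -> (Q xor P)) xor ~R = F xor T = T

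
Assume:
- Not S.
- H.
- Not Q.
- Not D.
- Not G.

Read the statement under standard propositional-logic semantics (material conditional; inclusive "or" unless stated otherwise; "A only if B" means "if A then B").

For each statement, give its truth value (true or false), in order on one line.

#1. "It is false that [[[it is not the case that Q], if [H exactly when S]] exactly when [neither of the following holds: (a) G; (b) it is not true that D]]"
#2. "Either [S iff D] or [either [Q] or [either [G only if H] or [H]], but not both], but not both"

#1: Formalization: not (((H iff S) -> not Q) iff (G nor not D))

H iff S = True iff False = False
not Q = not False = True
(H iff S) -> not Q = False -> True = True
not D = not False = True
G nor not D = False nor True = False
((H iff S) -> not Q) iff (G nor not D) = True iff False = False
not (((H iff S) -> not Q) iff (G nor not D)) = not False = True
So #1 is true.

#2: In symbols: (S iff D) xor (Q xor ((G -> H) or H))

S iff D = False iff False = True
G -> H = False -> True = True
(G -> H) or H = True or True = True
Q xor ((G -> H) or H) = False xor True = True
(S iff D) xor (Q xor ((G -> H) or H)) = True xor True = False
Hence #2 is false.

#1 T, #2 F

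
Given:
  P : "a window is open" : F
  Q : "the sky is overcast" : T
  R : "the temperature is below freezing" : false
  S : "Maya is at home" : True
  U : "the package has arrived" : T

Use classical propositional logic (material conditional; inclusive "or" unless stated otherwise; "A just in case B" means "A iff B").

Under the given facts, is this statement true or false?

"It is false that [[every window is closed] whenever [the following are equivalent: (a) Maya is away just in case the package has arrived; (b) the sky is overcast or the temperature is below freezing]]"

Formalization: ¬(((¬S ↔ U) ↔ (Q ∨ R)) → ¬P)

¬S = ¬T = F
¬S ↔ U = F ↔ T = F
Q ∨ R = T ∨ F = T
(¬S ↔ U) ↔ (Q ∨ R) = F ↔ T = F
¬P = ¬F = T
((¬S ↔ U) ↔ (Q ∨ R)) → ¬P = F → T = T
¬(((¬S ↔ U) ↔ (Q ∨ R)) → ¬P) = ¬T = F

false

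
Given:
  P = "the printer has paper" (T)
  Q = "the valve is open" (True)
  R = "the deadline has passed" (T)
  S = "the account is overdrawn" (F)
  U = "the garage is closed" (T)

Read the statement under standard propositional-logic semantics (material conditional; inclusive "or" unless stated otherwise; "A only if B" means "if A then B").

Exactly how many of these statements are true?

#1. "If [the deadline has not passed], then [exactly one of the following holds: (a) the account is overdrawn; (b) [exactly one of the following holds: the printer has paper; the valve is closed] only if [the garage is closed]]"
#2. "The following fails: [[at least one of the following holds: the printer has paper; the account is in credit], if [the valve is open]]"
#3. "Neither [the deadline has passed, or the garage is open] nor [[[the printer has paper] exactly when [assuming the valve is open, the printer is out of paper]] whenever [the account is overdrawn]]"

#1: This is ~R -> (S xor ((P xor ~Q) -> U)).

~R = ~T = F
~Q = ~T = F
P xor ~Q = T xor F = T
(P xor ~Q) -> U = T -> T = T
S xor ((P xor ~Q) -> U) = F xor T = T
~R -> (S xor ((P xor ~Q) -> U)) = F -> T = T
Hence #1 is true.

#2: Parsed as ~(Q -> (P | ~S))

~S = ~F = T
P | ~S = T | T = T
Q -> (P | ~S) = T -> T = T
~(Q -> (P | ~S)) = ~T = F
So #2 is false.

#3: Formalization: (R | ~U) nor (S -> (P <-> (Q -> ~P)))

~U = ~T = F
R | ~U = T | F = T
~P = ~T = F
Q -> ~P = T -> F = F
P <-> (Q -> ~P) = T <-> F = F
S -> (P <-> (Q -> ~P)) = F -> F = T
(R | ~U) nor (S -> (P <-> (Q -> ~P))) = T nor T = F
Thus #3 is false.

Count: 1.

1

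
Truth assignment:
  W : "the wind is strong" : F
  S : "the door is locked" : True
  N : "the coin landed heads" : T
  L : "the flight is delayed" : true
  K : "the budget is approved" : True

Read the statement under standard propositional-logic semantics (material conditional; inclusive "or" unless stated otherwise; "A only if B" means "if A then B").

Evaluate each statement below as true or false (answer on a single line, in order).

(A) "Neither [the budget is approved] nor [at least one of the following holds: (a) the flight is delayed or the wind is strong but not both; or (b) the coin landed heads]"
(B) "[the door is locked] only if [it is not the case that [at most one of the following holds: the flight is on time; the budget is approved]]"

(A): Formalization: K nor ((L xor W) or N)

L xor W = True xor False = True
(L xor W) or N = True or True = True
K nor ((L xor W) or N) = True nor True = False
Thus (A) is false.

(B): In symbols: S -> not (not L nand K)

not L = not True = False
not L nand K = False nand True = True
not (not L nand K) = not True = False
S -> not (not L nand K) = True -> False = False
So (B) is false.

(A) false; (B) false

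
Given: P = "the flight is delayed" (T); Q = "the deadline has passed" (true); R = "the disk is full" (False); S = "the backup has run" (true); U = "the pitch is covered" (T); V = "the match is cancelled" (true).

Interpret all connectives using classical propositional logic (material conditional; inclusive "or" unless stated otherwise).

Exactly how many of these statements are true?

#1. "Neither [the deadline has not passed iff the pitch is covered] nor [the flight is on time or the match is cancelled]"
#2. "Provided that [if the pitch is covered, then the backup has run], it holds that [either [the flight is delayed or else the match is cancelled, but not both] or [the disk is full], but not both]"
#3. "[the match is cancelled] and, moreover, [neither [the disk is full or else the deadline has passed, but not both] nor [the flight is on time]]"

0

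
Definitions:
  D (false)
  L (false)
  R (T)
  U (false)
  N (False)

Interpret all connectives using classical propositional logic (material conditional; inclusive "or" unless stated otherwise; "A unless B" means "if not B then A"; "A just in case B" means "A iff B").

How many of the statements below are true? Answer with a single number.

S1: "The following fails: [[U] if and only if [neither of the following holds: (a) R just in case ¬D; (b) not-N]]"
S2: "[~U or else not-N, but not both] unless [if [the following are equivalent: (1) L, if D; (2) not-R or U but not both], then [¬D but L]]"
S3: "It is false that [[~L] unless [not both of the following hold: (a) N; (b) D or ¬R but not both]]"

1

S1: In symbols: not (U iff ((R iff not D) nor not N))

not D = not False = True
R iff not D = True iff True = True
not N = not False = True
(R iff not D) nor not N = True nor True = False
U iff ((R iff not D) nor not N) = False iff False = True
not (U iff ((R iff not D) nor not N)) = not True = False
Hence S1 is false.

S2: Formalization: (not U xor not N) or (((D -> L) iff (not R xor U)) -> (not D and L))

not U = not False = True
not N = not False = True
not U xor not N = True xor True = False
D -> L = False -> False = True
not R = not True = False
not R xor U = False xor False = False
(D -> L) iff (not R xor U) = True iff False = False
not D = not False = True
not D and L = True and False = False
((D -> L) iff (not R xor U)) -> (not D and L) = False -> False = True
(not U xor not N) or (((D -> L) iff (not R xor U)) -> (not D and L)) = False or True = True
So S2 is true.

S3: In symbols: not (not L or (N nand (D xor not R)))

not L = not False = True
not R = not True = False
D xor not R = False xor False = False
N nand (D xor not R) = False nand False = True
not L or (N nand (D xor not R)) = True or True = True
not (not L or (N nand (D xor not R))) = not True = False
So S3 is false.

1 of the 3 statements is true.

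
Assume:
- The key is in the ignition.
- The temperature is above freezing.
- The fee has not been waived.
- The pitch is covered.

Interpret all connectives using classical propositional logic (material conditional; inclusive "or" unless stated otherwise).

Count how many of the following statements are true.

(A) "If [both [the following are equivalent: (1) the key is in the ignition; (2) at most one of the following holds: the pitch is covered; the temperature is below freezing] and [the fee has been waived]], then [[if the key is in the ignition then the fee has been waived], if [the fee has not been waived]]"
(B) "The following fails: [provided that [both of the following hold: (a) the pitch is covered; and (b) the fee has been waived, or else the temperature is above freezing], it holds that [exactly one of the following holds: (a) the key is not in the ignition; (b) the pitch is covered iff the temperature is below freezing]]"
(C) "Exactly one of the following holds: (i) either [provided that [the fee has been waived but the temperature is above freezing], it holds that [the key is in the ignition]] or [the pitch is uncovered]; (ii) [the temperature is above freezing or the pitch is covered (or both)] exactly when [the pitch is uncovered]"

Let P = "the key is in the ignition" (True), U = "the pitch is covered" (True), W = "the temperature is below freezing" (False), M = "the fee has been waived" (False).

(A): This is ((P iff (U nand W)) and M) -> (not M -> (P -> M)).

U nand W = True nand False = True
P iff (U nand W) = True iff True = True
(P iff (U nand W)) and M = True and False = False
not M = not False = True
P -> M = True -> False = False
not M -> (P -> M) = True -> False = False
((P iff (U nand W)) and M) -> (not M -> (P -> M)) = False -> False = True
So (A) is true.

(B): This is not ((U and (M or not W)) -> (not P xor (U iff W))).

not W = not False = True
M or not W = False or True = True
U and (M or not W) = True and True = True
not P = not True = False
U iff W = True iff False = False
not P xor (U iff W) = False xor False = False
(U and (M or not W)) -> (not P xor (U iff W)) = True -> False = False
not ((U and (M or not W)) -> (not P xor (U iff W))) = not False = True
Thus (B) is true.

(C): This is (((M and not W) -> P) or not U) xor ((not W or U) iff not U).

not W = not False = True
M and not W = False and True = False
(M and not W) -> P = False -> True = True
not U = not True = False
((M and not W) -> P) or not U = True or False = True
not W = not False = True
not W or U = True or True = True
not U = not True = False
(not W or U) iff not U = True iff False = False
(((M and not W) -> P) or not U) xor ((not W or U) iff not U) = True xor False = True
Thus (C) is true.

3 of the 3 statements are true ((A), (B), (C)).

3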